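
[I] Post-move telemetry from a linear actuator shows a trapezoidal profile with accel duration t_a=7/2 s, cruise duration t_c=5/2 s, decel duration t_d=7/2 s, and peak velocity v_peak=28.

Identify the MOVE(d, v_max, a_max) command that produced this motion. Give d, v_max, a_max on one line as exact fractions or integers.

d=168 v_max=28 a_max=8

a_max = 28/(7/2) = 8
d_a = ½·28·7/2 = 49; d_c = 28·5/2 = 70
d = 2·49 + 70 = 168
t_c = 5/2 > 0 ⇒ limit active, v_max = 28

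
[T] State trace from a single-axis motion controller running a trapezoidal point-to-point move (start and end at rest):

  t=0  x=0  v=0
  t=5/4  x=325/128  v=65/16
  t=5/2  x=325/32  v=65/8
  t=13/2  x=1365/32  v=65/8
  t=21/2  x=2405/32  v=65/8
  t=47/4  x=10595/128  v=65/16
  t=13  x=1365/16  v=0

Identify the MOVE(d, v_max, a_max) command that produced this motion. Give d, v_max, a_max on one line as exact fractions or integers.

final state: t=13, x=1365/16, v=0 → d = 1365/16
a_max = (65/16−0)/(5/4−0) = 13/4
max v = 65/8 over t∈[5/2,21/2] → v_max = 65/8
check: 65/8·(5/2+8) = 1365/16 ✓

d=1365/16 v_max=65/8 a_max=13/4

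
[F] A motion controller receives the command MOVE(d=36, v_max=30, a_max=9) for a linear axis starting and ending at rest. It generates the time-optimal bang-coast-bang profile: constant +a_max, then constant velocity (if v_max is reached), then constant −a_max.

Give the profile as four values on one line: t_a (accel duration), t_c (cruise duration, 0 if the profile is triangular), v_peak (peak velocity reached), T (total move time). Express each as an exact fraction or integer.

(v_max)²/a_max = 30²/9 = 100
36 < 100 ⇒ no cruise
v_peak = √(36·9) = √324 = 18
t_a = 18/9 = 2; t_c = 0
T = 2·2 = 4

t_a=2 t_c=0 v_peak=18 T=4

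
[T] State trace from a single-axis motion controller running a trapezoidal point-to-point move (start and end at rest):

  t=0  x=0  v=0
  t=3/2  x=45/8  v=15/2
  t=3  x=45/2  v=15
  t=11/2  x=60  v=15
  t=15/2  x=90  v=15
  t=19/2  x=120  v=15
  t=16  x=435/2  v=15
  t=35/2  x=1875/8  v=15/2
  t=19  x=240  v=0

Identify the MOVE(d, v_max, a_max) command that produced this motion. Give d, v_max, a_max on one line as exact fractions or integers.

d=240 v_max=15 a_max=5

final state: t=19, x=240, v=0 → d = 240
a_max = (15/2−0)/(3/2−0) = 5
max v = 15 over t∈[3,16] → v_max = 15
check: 15·(3+13) = 240 ✓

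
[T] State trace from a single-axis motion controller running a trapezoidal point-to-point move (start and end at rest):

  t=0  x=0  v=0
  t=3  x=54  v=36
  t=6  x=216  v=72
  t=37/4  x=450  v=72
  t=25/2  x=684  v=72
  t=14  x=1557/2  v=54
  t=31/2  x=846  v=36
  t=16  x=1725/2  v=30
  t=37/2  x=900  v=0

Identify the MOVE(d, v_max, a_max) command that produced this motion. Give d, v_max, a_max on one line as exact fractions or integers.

final state: t=37/2, x=900, v=0 → d = 900
a_max = (36−0)/(3−0) = 12
max v = 72 over t∈[6,25/2] → v_max = 72
check: 72·(6+13/2) = 900 ✓

d=900 v_max=72 a_max=12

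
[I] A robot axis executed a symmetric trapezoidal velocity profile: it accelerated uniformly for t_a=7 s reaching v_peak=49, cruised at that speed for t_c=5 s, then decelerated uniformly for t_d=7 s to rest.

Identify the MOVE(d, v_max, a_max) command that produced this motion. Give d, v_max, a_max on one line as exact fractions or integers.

a_max = 49/7 = 7
d_a = ½·49·7 = 343/2; d_c = 49·5 = 245
d = 2·343/2 + 245 = 588
t_c = 5 > 0 so v_max = 49

d=588 v_max=49 a_max=7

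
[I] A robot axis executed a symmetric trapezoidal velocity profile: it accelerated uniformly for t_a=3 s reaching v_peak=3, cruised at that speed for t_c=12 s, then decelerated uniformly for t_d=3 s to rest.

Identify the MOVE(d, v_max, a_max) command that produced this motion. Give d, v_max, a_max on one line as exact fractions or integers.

a_max = 3/3 = 1
d_a = ½·3·3 = 9/2; d_c = 3·12 = 36
d = 2·9/2 + 36 = 45
t_c = 12 > 0 ⇒ limit active, v_max = 3

d=45 v_max=3 a_max=1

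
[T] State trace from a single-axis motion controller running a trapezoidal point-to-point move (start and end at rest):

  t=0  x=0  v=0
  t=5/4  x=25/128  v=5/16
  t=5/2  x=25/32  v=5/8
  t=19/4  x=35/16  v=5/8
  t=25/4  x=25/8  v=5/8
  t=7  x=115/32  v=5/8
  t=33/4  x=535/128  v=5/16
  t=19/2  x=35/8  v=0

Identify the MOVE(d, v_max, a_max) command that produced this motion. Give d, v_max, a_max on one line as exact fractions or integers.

d=35/8 v_max=5/8 a_max=1/4

final state: t=19/2, x=35/8, v=0 → d = 35/8
a_max = (5/16−0)/(5/4−0) = 1/4
max v = 5/8 over t∈[5/2,7] → v_max = 5/8
check: 5/8·(5/2+9/2) = 35/8 ✓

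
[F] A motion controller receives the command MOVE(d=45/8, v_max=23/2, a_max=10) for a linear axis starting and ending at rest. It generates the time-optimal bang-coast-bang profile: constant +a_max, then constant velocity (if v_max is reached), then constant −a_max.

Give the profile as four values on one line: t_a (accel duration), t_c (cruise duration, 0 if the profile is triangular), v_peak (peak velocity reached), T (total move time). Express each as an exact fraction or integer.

vₘ²/aₘ = (23/2)²/10 = 529/40
45/8 < 529/40 so t_c = 0
v_peak = √(45/8·10) = √(225/4) = 15/2
t_a = (15/2)/10 = 3/4; t_c = 0
T = 2·3/4 = 3/2

t_a=3/4 t_c=0 v_peak=15/2 T=3/2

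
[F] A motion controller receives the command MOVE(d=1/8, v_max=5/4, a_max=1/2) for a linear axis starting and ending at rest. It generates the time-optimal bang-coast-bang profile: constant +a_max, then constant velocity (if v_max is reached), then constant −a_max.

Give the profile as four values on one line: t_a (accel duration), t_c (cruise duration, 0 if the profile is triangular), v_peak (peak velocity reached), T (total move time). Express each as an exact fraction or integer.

(v_max)²/a_max = (5/4)²/(1/2) = 25/8
1/8 < 25/8 → triangular
v_peak = √(1/8·1/2) = √(1/16) = 1/4
t_a = (1/4)/(1/2) = 1/2; t_c = 0
T = 2·1/2 = 1

t_a=1/2 t_c=0 v_peak=1/4 T=1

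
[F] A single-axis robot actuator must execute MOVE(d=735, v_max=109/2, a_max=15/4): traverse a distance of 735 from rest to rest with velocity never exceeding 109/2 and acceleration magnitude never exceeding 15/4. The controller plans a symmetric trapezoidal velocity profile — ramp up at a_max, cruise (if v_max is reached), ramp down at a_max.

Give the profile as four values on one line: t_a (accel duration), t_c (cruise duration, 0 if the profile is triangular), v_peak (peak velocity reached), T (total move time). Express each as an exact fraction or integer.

t_a=14 t_c=0 v_peak=105/2 T=28

(v_max)²/a_max = (109/2)²/(15/4) = 11881/15
735 < 11881/15 → triangular
v_peak = √(735·15/4) = √(11025/4) = 105/2
t_a = (105/2)/(15/4) = 14; t_c = 0
T = 2·14 = 28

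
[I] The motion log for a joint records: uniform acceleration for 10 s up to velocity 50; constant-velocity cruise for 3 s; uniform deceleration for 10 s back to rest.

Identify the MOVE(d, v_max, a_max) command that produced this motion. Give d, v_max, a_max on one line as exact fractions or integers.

a_max = 50/10 = 5
d_a = ½·50·10 = 250; d_c = 50·3 = 150
d = 2·250 + 150 = 650
t_c = 3 > 0 → v_max = v_peak = 50

d=650 v_max=50 a_max=5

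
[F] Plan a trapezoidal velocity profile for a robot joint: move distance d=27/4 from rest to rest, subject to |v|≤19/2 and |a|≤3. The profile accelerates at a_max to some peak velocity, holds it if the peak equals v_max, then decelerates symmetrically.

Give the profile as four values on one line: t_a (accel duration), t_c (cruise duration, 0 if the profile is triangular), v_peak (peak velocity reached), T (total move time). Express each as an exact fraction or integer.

(v_max)²/a_max = (19/2)²/3 = 361/12
27/4 < 361/12 ⇒ no cruise
v_peak = √(27/4·3) = √(81/4) = 9/2
t_a = (9/2)/3 = 3/2; t_c = 0
T = 2·3/2 = 3

t_a=3/2 t_c=0 v_peak=9/2 T=3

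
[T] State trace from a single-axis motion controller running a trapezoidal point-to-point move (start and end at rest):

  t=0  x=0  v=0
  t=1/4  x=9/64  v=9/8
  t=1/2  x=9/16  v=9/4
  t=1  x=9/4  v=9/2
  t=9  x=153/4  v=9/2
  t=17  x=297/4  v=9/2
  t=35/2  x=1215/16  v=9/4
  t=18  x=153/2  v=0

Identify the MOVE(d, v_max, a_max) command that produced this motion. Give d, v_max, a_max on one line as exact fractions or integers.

d=153/2 v_max=9/2 a_max=9/2

final state: t=18, x=153/2, v=0 → d = 153/2
a_max = (9/8−0)/(1/4−0) = 9/2
max v = 9/2 over t∈[1,17] → v_max = 9/2
check: 9/2·(1+16) = 153/2 ✓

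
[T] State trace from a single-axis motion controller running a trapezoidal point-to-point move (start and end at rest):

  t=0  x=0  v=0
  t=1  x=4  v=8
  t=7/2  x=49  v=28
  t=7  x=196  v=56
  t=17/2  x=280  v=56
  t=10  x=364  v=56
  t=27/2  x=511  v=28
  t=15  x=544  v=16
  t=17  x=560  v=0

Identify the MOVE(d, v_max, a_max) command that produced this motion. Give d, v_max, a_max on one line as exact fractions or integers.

final state: t=17, x=560, v=0 → d = 560
a_max = (8−0)/(1−0) = 8
max v = 56 over t∈[7,10] → v_max = 56
check: 56·(7+3) = 560 ✓

d=560 v_max=56 a_max=8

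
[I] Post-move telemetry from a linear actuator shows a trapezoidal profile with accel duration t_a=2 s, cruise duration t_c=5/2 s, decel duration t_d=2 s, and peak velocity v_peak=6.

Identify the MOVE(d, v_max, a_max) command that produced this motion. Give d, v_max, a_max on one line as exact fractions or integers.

d=27 v_max=6 a_max=3

a_max = 6/2 = 3
d_a = ½·6·2 = 6; d_c = 6·5/2 = 15
d = 2·6 + 15 = 27
t_c = 5/2 > 0 ⇒ limit active, v_max = 6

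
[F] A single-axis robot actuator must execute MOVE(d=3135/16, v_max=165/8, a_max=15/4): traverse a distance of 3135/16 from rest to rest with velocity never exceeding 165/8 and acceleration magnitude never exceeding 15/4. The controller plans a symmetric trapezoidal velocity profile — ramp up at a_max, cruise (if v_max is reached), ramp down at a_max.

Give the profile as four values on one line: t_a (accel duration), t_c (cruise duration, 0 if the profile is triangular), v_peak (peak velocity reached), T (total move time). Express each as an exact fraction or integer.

t_a=11/2 t_c=4 v_peak=165/8 T=15

(v_max)²/a_max = (165/8)²/(15/4) = 1815/16
3135/16 ≥ 1815/16 so v_max reached
t_a = (165/8)/(15/4) = 11/2; v_peak = 165/8
d_cruise = 3135/16 − 1815/16 = 165/2; t_c = (165/2)/(165/8) = 4
T = 2·11/2 + 4 = 15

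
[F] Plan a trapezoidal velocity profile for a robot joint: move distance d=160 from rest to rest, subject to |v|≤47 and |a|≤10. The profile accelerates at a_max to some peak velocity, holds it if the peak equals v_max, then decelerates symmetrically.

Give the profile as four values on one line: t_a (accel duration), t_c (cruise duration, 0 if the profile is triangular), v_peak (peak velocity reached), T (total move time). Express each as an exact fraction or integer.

vₘ²/aₘ = 47²/10 = 2209/10
160 < 2209/10 ⇒ no cruise
v_peak = √(160·10) = √1600 = 40
t_a = 40/10 = 4; t_c = 0
T = 2·4 = 8

t_a=4 t_c=0 v_peak=40 T=8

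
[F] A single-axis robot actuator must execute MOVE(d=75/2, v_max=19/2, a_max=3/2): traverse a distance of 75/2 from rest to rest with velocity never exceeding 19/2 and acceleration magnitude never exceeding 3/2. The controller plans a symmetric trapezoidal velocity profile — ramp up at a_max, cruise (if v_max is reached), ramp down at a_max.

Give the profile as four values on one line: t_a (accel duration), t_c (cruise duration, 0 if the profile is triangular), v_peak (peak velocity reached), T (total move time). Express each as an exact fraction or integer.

v_max²/a_max = (19/2)²/(3/2) = 361/6
75/2 < 361/6 → triangular
v_peak = √(75/2·3/2) = √(225/4) = 15/2
t_a = (15/2)/(3/2) = 5; t_c = 0
T = 2·5 = 10

t_a=5 t_c=0 v_peak=15/2 T=10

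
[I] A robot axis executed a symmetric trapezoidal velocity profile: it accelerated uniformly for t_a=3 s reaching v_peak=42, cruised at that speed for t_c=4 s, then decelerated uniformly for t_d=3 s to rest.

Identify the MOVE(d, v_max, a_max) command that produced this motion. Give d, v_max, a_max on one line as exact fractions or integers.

d=294 v_max=42 a_max=14

a_max = 42/3 = 14
d_a = ½·42·3 = 63; d_c = 42·4 = 168
d = 2·63 + 168 = 294
t_c = 4 > 0 so v_max = 42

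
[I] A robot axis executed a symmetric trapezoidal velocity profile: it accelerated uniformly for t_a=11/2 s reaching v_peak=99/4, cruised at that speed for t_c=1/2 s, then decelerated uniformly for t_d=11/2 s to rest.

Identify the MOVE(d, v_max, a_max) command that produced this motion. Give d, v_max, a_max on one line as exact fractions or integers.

a_max = (99/4)/(11/2) = 9/2
d_a = ½·99/4·11/2 = 1089/16; d_c = 99/4·1/2 = 99/8
d = 2·1089/16 + 99/8 = 297/2
t_c = 1/2 > 0 ⇒ limit active, v_max = 99/4

d=297/2 v_max=99/4 a_max=9/2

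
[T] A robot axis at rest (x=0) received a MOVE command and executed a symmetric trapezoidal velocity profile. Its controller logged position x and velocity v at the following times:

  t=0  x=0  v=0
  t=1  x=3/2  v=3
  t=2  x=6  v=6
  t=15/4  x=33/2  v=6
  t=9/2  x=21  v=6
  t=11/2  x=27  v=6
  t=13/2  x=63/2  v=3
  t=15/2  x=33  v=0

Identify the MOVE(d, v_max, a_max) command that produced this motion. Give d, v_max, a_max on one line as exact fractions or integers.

d=33 v_max=6 a_max=3

final state: t=15/2, x=33, v=0 → d = 33
a_max = (3−0)/(1−0) = 3
max v = 6 over t∈[2,11/2] → v_max = 6
check: 6·(2+7/2) = 33 ✓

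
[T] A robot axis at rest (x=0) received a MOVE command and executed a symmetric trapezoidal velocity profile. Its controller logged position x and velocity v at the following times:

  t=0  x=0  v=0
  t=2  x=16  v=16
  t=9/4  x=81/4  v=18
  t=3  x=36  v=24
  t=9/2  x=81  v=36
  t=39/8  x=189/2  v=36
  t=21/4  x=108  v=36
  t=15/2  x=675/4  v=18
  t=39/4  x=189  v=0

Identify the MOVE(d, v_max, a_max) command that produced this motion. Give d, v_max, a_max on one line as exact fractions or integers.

final state: t=39/4, x=189, v=0 → d = 189
a_max = (16−0)/(2−0) = 8
max v = 36 over t∈[9/2,21/4] → v_max = 36
check: 36·(9/2+3/4) = 189 ✓

d=189 v_max=36 a_max=8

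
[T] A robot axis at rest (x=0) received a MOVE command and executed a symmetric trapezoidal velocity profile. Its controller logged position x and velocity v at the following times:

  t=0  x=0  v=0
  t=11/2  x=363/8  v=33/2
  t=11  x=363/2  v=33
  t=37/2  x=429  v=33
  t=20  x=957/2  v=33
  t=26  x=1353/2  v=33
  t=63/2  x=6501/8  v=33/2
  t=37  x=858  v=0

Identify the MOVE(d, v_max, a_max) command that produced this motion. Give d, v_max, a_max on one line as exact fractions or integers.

final state: t=37, x=858, v=0 → d = 858
a_max = (33/2−0)/(11/2−0) = 3
max v = 33 over t∈[11,26] → v_max = 33
check: 33·(11+15) = 858 ✓

d=858 v_max=33 a_max=3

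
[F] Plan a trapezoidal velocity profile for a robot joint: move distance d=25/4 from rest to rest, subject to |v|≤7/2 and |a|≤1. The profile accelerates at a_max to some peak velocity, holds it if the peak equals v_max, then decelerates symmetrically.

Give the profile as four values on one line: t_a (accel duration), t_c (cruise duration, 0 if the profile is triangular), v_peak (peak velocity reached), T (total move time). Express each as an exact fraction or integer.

v_max²/a_max = (7/2)²/1 = 49/4
25/4 < 49/4 so t_c = 0
v_peak = √(25/4·1) = √(25/4) = 5/2
t_a = (5/2)/1 = 5/2; t_c = 0
T = 2·5/2 = 5

t_a=5/2 t_c=0 v_peak=5/2 T=5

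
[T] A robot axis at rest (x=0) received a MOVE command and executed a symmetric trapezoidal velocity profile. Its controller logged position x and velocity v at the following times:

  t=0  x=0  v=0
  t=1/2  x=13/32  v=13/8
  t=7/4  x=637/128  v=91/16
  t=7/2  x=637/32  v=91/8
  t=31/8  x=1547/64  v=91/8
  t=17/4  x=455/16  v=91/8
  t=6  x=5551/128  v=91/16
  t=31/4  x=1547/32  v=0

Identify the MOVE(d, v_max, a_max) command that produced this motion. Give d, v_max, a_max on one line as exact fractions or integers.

final state: t=31/4, x=1547/32, v=0 → d = 1547/32
a_max = (13/8−0)/(1/2−0) = 13/4
max v = 91/8 over t∈[7/2,17/4] → v_max = 91/8
check: 91/8·(7/2+3/4) = 1547/32 ✓

d=1547/32 v_max=91/8 a_max=13/4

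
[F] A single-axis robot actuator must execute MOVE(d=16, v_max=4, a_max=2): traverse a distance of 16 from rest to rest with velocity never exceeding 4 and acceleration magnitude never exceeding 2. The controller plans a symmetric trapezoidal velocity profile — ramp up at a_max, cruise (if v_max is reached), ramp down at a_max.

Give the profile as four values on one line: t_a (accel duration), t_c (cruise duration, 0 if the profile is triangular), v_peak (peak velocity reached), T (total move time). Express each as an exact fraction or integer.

t_a=2 t_c=2 v_peak=4 T=6

v_max²/a_max = 4²/2 = 8
16 ≥ 8 ⇒ cruise phase
t_a = 4/2 = 2; v_peak = 4
d_cruise = 16 − 8 = 8; t_c = 8/4 = 2
T = 2·2 + 2 = 6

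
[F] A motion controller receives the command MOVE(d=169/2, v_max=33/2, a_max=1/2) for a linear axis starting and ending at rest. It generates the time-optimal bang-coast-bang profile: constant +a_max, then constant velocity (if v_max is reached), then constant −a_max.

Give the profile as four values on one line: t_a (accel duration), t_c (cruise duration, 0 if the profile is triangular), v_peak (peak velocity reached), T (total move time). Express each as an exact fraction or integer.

v_max²/a_max = (33/2)²/(1/2) = 1089/2
169/2 < 1089/2 so t_c = 0
v_peak = √(169/2·1/2) = √(169/4) = 13/2
t_a = (13/2)/(1/2) = 13; t_c = 0
T = 2·13 = 26

t_a=13 t_c=0 v_peak=13/2 T=26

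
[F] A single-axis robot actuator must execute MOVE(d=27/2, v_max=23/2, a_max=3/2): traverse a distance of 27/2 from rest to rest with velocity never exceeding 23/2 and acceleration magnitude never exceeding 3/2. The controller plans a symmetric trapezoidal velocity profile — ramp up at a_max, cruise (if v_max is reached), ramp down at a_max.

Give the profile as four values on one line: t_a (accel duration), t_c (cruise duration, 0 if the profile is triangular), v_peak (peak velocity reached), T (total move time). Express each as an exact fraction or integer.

t_a=3 t_c=0 v_peak=9/2 T=6

(v_max)²/a_max = (23/2)²/(3/2) = 529/6
27/2 < 529/6 so t_c = 0
v_peak = √(27/2·3/2) = √(81/4) = 9/2
t_a = (9/2)/(3/2) = 3; t_c = 0
T = 2·3 = 6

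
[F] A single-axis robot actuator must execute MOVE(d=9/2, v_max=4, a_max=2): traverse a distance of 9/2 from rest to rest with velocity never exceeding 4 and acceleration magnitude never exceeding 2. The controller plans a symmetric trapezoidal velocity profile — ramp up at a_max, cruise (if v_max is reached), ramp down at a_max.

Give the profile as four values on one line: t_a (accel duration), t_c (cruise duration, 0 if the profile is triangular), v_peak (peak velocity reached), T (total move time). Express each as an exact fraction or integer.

vₘ²/aₘ = 4²/2 = 8
9/2 < 8 so t_c = 0
v_peak = √(9/2·2) = √9 = 3
t_a = 3/2; t_c = 0
T = 2·3/2 = 3

t_a=3/2 t_c=0 v_peak=3 T=3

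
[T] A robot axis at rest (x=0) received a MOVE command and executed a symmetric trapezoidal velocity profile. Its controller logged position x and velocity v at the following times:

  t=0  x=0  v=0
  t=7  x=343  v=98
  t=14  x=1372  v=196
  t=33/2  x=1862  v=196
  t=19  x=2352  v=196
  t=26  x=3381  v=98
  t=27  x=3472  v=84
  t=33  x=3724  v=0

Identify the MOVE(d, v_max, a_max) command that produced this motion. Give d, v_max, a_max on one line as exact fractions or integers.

final state: t=33, x=3724, v=0 → d = 3724
a_max = (98−0)/(7−0) = 14
max v = 196 over t∈[14,19] → v_max = 196
check: 196·(14+5) = 3724 ✓

d=3724 v_max=196 a_max=14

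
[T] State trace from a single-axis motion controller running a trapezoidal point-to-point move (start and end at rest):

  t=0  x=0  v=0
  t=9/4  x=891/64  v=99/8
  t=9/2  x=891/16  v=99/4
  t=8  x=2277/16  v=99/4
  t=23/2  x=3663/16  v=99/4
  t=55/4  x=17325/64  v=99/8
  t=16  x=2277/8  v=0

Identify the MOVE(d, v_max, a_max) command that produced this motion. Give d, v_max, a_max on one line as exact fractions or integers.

final state: t=16, x=2277/8, v=0 → d = 2277/8
a_max = (99/8−0)/(9/4−0) = 11/2
max v = 99/4 over t∈[9/2,23/2] → v_max = 99/4
check: 99/4·(9/2+7) = 2277/8 ✓

d=2277/8 v_max=99/4 a_max=11/2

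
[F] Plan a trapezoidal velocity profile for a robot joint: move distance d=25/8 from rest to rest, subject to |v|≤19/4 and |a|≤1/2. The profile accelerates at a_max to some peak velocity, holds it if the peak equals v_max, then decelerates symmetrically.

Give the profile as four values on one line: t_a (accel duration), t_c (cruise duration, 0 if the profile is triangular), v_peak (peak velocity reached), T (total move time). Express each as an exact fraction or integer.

t_a=5/2 t_c=0 v_peak=5/4 T=5

(v_max)²/a_max = (19/4)²/(1/2) = 361/8
25/8 < 361/8 → triangular
v_peak = √(25/8·1/2) = √(25/16) = 5/4
t_a = (5/4)/(1/2) = 5/2; t_c = 0
T = 2·5/2 = 5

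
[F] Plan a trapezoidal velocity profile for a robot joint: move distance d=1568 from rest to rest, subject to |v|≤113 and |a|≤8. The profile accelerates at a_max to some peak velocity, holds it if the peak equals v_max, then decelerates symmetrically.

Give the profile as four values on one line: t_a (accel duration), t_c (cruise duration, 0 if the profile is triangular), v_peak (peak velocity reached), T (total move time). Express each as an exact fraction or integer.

t_a=14 t_c=0 v_peak=112 T=28

v_max²/a_max = 113²/8 = 12769/8
1568 < 12769/8 → triangular
v_peak = √(1568·8) = √12544 = 112
t_a = 112/8 = 14; t_c = 0
T = 2·14 = 28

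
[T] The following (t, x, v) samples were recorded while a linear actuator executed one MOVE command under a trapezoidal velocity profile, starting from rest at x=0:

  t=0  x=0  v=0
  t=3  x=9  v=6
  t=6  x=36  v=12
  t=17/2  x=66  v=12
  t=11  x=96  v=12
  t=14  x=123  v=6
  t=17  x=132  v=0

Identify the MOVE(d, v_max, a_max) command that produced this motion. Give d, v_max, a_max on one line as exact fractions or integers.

final state: t=17, x=132, v=0 → d = 132
a_max = (6−0)/(3−0) = 2
max v = 12 over t∈[6,11] → v_max = 12
check: 12·(6+5) = 132 ✓

d=132 v_max=12 a_max=2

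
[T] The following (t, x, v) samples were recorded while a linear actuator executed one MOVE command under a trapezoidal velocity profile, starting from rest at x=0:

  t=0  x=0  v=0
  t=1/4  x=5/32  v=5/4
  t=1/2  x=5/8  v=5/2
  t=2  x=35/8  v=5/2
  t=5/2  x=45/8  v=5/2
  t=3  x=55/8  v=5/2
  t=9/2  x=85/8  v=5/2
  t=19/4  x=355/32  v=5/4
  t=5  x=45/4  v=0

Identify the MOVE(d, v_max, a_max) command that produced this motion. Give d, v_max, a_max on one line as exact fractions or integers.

d=45/4 v_max=5/2 a_max=5

final state: t=5, x=45/4, v=0 → d = 45/4
a_max = (5/4−0)/(1/4−0) = 5
max v = 5/2 over t∈[1/2,9/2] → v_max = 5/2
check: 5/2·(1/2+4) = 45/4 ✓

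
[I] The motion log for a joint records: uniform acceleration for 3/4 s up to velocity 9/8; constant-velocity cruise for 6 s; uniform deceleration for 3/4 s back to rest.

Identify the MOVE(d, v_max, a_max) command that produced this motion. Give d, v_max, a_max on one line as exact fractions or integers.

d=243/32 v_max=9/8 a_max=3/2

a_max = (9/8)/(3/4) = 3/2
d_a = ½·9/8·3/4 = 27/64; d_c = 9/8·6 = 27/4
d = 2·27/64 + 27/4 = 243/32
t_c = 6 > 0 → v_max = v_peak = 9/8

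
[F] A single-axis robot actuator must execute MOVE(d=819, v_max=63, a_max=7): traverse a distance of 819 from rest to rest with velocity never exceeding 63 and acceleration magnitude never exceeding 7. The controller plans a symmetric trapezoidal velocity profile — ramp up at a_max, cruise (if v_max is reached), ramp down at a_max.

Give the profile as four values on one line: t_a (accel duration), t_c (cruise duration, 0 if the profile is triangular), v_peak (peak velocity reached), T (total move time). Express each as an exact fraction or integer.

t_a=9 t_c=4 v_peak=63 T=22

vₘ²/aₘ = 63²/7 = 567
819 ≥ 567 so v_max reached
t_a = 63/7 = 9; v_peak = 63
d_cruise = 819 − 567 = 252; t_c = 252/63 = 4
T = 2·9 + 4 = 22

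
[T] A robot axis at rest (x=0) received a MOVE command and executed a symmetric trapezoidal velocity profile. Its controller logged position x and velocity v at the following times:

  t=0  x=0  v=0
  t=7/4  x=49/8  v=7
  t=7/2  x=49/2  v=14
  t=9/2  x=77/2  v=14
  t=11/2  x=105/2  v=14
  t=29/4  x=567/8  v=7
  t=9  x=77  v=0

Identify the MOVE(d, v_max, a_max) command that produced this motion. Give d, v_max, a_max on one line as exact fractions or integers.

final state: t=9, x=77, v=0 → d = 77
a_max = (7−0)/(7/4−0) = 4
max v = 14 over t∈[7/2,11/2] → v_max = 14
check: 14·(7/2+2) = 77 ✓

d=77 v_max=14 a_max=4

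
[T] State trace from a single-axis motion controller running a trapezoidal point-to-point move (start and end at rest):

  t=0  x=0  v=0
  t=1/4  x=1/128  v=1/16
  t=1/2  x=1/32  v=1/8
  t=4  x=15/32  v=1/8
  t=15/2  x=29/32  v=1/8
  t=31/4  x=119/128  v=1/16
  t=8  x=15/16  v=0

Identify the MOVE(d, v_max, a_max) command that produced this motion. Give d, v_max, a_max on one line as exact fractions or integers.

final state: t=8, x=15/16, v=0 → d = 15/16
a_max = (1/16−0)/(1/4−0) = 1/4
max v = 1/8 over t∈[1/2,15/2] → v_max = 1/8
check: 1/8·(1/2+7) = 15/16 ✓

d=15/16 v_max=1/8 a_max=1/4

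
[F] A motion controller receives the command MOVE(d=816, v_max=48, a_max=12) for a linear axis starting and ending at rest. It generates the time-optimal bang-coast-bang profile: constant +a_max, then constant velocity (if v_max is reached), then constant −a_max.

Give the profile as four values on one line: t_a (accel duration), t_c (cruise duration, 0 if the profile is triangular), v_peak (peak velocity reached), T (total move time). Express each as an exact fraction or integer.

(v_max)²/a_max = 48²/12 = 192
816 ≥ 192 ⇒ cruise phase
t_a = 48/12 = 4; v_peak = 48
d_cruise = 816 − 192 = 624; t_c = 624/48 = 13
T = 2·4 + 13 = 21

t_a=4 t_c=13 v_peak=48 T=21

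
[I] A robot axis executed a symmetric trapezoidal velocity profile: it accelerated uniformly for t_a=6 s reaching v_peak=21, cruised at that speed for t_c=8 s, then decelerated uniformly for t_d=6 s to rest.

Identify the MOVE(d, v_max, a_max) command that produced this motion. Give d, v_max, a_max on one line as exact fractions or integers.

a_max = 21/6 = 7/2
d_a = ½·21·6 = 63; d_c = 21·8 = 168
d = 2·63 + 168 = 294
t_c = 8 > 0 ⇒ limit active, v_max = 21

d=294 v_max=21 a_max=7/2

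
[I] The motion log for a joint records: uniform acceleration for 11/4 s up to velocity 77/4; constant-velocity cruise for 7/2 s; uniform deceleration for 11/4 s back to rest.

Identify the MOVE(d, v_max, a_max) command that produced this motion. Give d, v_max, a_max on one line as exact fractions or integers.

d=1925/16 v_max=77/4 a_max=7

a_max = (77/4)/(11/4) = 7
d_a = ½·77/4·11/4 = 847/32; d_c = 77/4·7/2 = 539/8
d = 2·847/32 + 539/8 = 1925/16
t_c = 7/2 > 0 → v_max = v_peak = 77/4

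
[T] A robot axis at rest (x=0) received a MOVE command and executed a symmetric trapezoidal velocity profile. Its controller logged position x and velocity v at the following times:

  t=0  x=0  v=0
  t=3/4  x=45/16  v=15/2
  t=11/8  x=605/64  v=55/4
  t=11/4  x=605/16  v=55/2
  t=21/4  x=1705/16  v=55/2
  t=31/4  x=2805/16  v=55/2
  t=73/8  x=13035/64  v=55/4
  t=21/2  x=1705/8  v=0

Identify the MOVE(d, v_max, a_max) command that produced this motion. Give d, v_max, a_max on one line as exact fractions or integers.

d=1705/8 v_max=55/2 a_max=10

final state: t=21/2, x=1705/8, v=0 → d = 1705/8
a_max = (15/2−0)/(3/4−0) = 10
max v = 55/2 over t∈[11/4,31/4] → v_max = 55/2
check: 55/2·(11/4+5) = 1705/8 ✓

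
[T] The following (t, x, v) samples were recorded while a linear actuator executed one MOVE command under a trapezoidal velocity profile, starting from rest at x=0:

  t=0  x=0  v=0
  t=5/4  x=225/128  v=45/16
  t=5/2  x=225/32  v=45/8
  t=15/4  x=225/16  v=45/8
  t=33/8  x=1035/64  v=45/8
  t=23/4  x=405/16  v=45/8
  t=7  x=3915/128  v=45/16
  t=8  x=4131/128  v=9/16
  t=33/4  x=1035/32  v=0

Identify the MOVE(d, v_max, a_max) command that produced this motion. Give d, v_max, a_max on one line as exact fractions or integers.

final state: t=33/4, x=1035/32, v=0 → d = 1035/32
a_max = (45/16−0)/(5/4−0) = 9/4
max v = 45/8 over t∈[5/2,23/4] → v_max = 45/8
check: 45/8·(5/2+13/4) = 1035/32 ✓

d=1035/32 v_max=45/8 a_max=9/4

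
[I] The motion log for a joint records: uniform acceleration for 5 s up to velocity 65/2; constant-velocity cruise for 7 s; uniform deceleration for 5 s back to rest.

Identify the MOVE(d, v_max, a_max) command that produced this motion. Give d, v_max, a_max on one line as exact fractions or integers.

a_max = (65/2)/5 = 13/2
d_a = ½·65/2·5 = 325/4; d_c = 65/2·7 = 455/2
d = 2·325/4 + 455/2 = 390
t_c = 7 > 0 ⇒ limit active, v_max = 65/2

d=390 v_max=65/2 a_max=13/2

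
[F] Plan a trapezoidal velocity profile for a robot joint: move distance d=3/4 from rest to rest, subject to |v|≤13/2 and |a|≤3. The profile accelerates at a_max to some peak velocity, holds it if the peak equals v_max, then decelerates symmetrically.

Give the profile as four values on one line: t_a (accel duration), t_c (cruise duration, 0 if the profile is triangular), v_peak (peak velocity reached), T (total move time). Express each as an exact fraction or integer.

(v_max)²/a_max = (13/2)²/3 = 169/12
3/4 < 169/12 so t_c = 0
v_peak = √(3/4·3) = √(9/4) = 3/2
t_a = (3/2)/3 = 1/2; t_c = 0
T = 2·1/2 = 1

t_a=1/2 t_c=0 v_peak=3/2 T=1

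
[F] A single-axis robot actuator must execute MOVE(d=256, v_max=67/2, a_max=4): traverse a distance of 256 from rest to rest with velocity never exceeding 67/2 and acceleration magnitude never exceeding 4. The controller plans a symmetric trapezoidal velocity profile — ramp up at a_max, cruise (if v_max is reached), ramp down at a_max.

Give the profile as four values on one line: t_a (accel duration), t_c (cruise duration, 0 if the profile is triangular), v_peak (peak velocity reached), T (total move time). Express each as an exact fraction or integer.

t_a=8 t_c=0 v_peak=32 T=16

vₘ²/aₘ = (67/2)²/4 = 4489/16
256 < 4489/16 → triangular
v_peak = √(256·4) = √1024 = 32
t_a = 32/4 = 8; t_c = 0
T = 2·8 = 16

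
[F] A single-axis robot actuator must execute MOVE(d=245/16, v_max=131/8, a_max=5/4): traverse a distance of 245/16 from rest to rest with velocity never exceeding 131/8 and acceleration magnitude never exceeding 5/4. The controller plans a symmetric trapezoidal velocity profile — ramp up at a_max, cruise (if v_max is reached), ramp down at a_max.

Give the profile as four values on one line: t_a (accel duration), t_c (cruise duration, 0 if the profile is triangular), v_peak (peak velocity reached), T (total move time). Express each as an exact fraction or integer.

vₘ²/aₘ = (131/8)²/(5/4) = 17161/80
245/16 < 17161/80 ⇒ no cruise
v_peak = √(245/16·5/4) = √(1225/64) = 35/8
t_a = (35/8)/(5/4) = 7/2; t_c = 0
T = 2·7/2 = 7

t_a=7/2 t_c=0 v_peak=35/8 T=7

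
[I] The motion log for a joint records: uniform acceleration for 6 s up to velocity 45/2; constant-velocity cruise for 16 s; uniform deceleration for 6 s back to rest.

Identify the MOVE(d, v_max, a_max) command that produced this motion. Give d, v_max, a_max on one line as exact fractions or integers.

d=495 v_max=45/2 a_max=15/4

a_max = (45/2)/6 = 15/4
d_a = ½·45/2·6 = 135/2; d_c = 45/2·16 = 360
d = 2·135/2 + 360 = 495
t_c = 16 > 0 so v_max = 45/2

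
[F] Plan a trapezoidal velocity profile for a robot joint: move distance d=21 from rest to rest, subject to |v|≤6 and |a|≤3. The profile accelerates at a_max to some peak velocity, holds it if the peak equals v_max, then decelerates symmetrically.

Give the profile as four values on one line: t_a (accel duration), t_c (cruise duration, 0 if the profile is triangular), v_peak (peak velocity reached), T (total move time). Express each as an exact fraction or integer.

(v_max)²/a_max = 6²/3 = 12
21 ≥ 12 → trapezoidal
t_a = 6/3 = 2; v_peak = 6
d_cruise = 21 − 12 = 9; t_c = 9/6 = 3/2
T = 2·2 + 3/2 = 11/2

t_a=2 t_c=3/2 v_peak=6 T=11/2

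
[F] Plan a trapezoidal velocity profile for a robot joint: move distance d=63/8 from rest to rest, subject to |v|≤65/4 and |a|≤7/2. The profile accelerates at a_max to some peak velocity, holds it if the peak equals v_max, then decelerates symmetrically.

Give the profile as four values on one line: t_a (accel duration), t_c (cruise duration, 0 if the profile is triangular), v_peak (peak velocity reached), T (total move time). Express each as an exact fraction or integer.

t_a=3/2 t_c=0 v_peak=21/4 T=3

(v_max)²/a_max = (65/4)²/(7/2) = 4225/56
63/8 < 4225/56 so t_c = 0
v_peak = √(63/8·7/2) = √(441/16) = 21/4
t_a = (21/4)/(7/2) = 3/2; t_c = 0
T = 2·3/2 = 3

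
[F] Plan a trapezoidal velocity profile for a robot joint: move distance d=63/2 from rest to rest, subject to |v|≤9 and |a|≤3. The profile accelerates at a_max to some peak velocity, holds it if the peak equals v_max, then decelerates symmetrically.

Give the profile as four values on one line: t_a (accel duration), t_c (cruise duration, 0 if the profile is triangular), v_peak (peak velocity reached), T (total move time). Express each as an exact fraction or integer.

t_a=3 t_c=1/2 v_peak=9 T=13/2

(v_max)²/a_max = 9²/3 = 27
63/2 ≥ 27 so v_max reached
t_a = 9/3 = 3; v_peak = 9
d_cruise = 63/2 − 27 = 9/2; t_c = (9/2)/9 = 1/2
T = 2·3 + 1/2 = 13/2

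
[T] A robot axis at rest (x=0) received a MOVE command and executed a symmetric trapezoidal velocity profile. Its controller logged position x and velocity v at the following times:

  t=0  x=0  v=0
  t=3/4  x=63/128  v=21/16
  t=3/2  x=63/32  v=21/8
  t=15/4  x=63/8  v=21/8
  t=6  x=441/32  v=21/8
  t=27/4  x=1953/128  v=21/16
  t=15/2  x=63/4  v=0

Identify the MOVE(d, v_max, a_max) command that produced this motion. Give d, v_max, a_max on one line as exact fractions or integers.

d=63/4 v_max=21/8 a_max=7/4

final state: t=15/2, x=63/4, v=0 → d = 63/4
a_max = (21/16−0)/(3/4−0) = 7/4
max v = 21/8 over t∈[3/2,6] → v_max = 21/8
check: 21/8·(3/2+9/2) = 63/4 ✓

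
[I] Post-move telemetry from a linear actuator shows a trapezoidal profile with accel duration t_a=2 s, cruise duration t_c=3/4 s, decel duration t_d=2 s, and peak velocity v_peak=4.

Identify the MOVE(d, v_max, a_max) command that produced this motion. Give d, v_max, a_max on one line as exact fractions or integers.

a_max = 4/2 = 2
d_a = ½·4·2 = 4; d_c = 4·3/4 = 3
d = 2·4 + 3 = 11
t_c = 3/4 > 0 so v_max = 4

d=11 v_max=4 a_max=2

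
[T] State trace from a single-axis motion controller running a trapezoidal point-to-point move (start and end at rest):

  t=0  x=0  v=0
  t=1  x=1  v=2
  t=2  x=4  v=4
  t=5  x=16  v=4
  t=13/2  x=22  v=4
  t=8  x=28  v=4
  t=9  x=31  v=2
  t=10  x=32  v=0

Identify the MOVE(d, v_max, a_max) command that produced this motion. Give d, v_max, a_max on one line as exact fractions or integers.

final state: t=10, x=32, v=0 → d = 32
a_max = (2−0)/(1−0) = 2
max v = 4 over t∈[2,8] → v_max = 4
check: 4·(2+6) = 32 ✓

d=32 v_max=4 a_max=2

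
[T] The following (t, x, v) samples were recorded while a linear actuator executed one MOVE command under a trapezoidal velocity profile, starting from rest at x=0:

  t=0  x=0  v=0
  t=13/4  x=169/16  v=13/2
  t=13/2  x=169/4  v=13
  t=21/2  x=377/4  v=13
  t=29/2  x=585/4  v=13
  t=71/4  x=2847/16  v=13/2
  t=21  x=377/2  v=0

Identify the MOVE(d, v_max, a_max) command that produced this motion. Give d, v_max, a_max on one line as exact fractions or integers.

final state: t=21, x=377/2, v=0 → d = 377/2
a_max = (13/2−0)/(13/4−0) = 2
max v = 13 over t∈[13/2,29/2] → v_max = 13
check: 13·(13/2+8) = 377/2 ✓

d=377/2 v_max=13 a_max=2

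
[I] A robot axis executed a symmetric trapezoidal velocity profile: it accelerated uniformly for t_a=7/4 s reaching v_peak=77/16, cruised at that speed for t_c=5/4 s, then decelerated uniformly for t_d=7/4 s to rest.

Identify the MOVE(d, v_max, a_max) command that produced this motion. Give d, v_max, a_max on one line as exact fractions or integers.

d=231/16 v_max=77/16 a_max=11/4

a_max = (77/16)/(7/4) = 11/4
d_a = ½·77/16·7/4 = 539/128; d_c = 77/16·5/4 = 385/64
d = 2·539/128 + 385/64 = 231/16
t_c = 5/4 > 0 → v_max = v_peak = 77/16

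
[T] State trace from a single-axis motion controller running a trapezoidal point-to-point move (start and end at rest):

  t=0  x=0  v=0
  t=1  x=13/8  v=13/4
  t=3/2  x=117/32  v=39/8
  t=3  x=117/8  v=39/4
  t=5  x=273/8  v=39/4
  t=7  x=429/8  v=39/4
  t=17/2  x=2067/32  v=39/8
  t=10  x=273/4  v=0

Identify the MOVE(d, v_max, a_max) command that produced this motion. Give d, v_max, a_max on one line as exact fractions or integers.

final state: t=10, x=273/4, v=0 → d = 273/4
a_max = (13/4−0)/(1−0) = 13/4
max v = 39/4 over t∈[3,7] → v_max = 39/4
check: 39/4·(3+4) = 273/4 ✓

d=273/4 v_max=39/4 a_max=13/4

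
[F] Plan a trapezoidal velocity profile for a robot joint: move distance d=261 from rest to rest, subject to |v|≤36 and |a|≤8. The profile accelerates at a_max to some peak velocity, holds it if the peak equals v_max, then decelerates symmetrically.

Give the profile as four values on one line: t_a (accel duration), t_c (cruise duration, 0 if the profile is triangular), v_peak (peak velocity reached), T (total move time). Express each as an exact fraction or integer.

t_a=9/2 t_c=11/4 v_peak=36 T=47/4

vₘ²/aₘ = 36²/8 = 162
261 ≥ 162 → trapezoidal
t_a = 36/8 = 9/2; v_peak = 36
d_cruise = 261 − 162 = 99; t_c = 99/36 = 11/4
T = 2·9/2 + 11/4 = 47/4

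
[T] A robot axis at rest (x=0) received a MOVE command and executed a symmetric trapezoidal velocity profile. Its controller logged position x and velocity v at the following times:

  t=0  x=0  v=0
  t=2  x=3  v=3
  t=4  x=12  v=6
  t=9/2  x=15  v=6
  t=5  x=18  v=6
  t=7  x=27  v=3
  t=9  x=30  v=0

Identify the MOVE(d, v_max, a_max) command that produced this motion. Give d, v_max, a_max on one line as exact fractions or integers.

final state: t=9, x=30, v=0 → d = 30
a_max = (3−0)/(2−0) = 3/2
max v = 6 over t∈[4,5] → v_max = 6
check: 6·(4+1) = 30 ✓

d=30 v_max=6 a_max=3/2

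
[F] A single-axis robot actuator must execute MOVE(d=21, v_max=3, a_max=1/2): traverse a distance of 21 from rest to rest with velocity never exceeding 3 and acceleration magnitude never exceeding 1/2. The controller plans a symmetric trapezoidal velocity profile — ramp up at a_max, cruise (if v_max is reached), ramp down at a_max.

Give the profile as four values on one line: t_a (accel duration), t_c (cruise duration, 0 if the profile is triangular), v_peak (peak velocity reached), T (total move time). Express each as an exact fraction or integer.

t_a=6 t_c=1 v_peak=3 T=13

v_max²/a_max = 3²/(1/2) = 18
21 ≥ 18 ⇒ cruise phase
t_a = 3/(1/2) = 6; v_peak = 3
d_cruise = 21 − 18 = 3; t_c = 3/3 = 1
T = 2·6 + 1 = 13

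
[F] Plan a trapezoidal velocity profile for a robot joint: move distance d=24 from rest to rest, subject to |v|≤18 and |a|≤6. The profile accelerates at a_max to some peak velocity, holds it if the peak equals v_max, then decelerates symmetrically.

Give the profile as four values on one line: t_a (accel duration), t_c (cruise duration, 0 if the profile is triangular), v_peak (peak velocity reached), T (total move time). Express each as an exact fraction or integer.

vₘ²/aₘ = 18²/6 = 54
24 < 54 ⇒ no cruise
v_peak = √(24·6) = √144 = 12
t_a = 12/6 = 2; t_c = 0
T = 2·2 = 4

t_a=2 t_c=0 v_peak=12 T=4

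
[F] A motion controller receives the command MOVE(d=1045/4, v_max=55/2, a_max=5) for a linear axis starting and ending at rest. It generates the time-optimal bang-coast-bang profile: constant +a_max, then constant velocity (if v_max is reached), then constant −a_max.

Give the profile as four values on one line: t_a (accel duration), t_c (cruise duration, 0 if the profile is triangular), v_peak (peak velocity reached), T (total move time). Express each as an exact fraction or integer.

vₘ²/aₘ = (55/2)²/5 = 605/4
1045/4 ≥ 605/4 ⇒ cruise phase
t_a = (55/2)/5 = 11/2; v_peak = 55/2
d_cruise = 1045/4 − 605/4 = 110; t_c = 110/(55/2) = 4
T = 2·11/2 + 4 = 15

t_a=11/2 t_c=4 v_peak=55/2 T=15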